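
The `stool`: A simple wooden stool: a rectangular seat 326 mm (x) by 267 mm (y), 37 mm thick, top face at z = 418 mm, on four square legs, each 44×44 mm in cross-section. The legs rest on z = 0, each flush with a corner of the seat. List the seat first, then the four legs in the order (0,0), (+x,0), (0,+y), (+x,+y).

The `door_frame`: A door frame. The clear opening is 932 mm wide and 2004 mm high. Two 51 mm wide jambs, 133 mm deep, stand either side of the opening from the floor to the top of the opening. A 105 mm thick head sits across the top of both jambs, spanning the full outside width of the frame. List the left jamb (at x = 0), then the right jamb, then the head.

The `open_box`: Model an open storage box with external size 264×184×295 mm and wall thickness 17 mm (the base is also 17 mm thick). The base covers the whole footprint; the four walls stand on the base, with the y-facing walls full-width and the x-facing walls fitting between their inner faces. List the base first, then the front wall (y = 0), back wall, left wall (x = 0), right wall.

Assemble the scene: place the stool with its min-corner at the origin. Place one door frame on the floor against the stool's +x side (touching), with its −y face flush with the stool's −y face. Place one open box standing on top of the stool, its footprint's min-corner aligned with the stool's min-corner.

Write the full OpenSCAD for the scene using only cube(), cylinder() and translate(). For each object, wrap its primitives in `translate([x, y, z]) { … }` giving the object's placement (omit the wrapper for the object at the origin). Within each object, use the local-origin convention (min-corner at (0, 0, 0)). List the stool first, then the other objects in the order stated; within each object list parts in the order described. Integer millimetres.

translate([0, 0, 381]) cube([326, 267, 37]);
cube([44, 44, 381]);
translate([282, 0, 0]) cube([44, 44, 381]);
translate([0, 223, 0]) cube([44, 44, 381]);
translate([282, 223, 0]) cube([44, 44, 381]);
translate([326, 0, 0]) {
  cube([51, 133, 2004]);
  translate([983, 0, 0]) cube([51, 133, 2004]);
  translate([0, 0, 2004]) cube([1034, 133, 105]);
}
translate([0, 0, 418]) {
  cube([264, 184, 17]);
  translate([0, 0, 17]) cube([264, 17, 278]);
  translate([0, 167, 17]) cube([264, 17, 278]);
  translate([0, 17, 17]) cube([17, 150, 278]);
  translate([247, 17, 17]) cube([17, 150, 278]);
}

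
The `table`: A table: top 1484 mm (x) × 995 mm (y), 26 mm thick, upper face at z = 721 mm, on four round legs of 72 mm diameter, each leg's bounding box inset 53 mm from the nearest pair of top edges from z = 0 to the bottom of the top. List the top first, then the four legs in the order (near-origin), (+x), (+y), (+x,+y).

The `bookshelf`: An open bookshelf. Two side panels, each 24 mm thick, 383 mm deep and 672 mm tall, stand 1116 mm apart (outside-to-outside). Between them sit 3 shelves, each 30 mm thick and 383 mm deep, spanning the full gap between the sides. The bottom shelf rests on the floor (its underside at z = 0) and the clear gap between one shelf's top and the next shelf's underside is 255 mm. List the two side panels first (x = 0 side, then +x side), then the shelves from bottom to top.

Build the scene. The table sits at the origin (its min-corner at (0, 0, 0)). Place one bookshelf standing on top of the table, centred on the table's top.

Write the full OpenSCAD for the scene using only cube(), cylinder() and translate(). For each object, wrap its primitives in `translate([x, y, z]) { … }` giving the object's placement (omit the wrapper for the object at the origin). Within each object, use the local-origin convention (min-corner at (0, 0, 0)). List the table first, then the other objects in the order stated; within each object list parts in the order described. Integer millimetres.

translate([0, 0, 695]) cube([1484, 995, 26]);
translate([89, 89, 0]) cylinder(h = 695, r = 36);
translate([1395, 89, 0]) cylinder(h = 695, r = 36);
translate([89, 906, 0]) cylinder(h = 695, r = 36);
translate([1395, 906, 0]) cylinder(h = 695, r = 36);
translate([184, 306, 721]) {
  cube([24, 383, 672]);
  translate([1092, 0, 0]) cube([24, 383, 672]);
  translate([24, 0, 0]) cube([1068, 383, 30]);
  translate([24, 0, 285]) cube([1068, 383, 30]);
  translate([24, 0, 570]) cube([1068, 383, 30]);
}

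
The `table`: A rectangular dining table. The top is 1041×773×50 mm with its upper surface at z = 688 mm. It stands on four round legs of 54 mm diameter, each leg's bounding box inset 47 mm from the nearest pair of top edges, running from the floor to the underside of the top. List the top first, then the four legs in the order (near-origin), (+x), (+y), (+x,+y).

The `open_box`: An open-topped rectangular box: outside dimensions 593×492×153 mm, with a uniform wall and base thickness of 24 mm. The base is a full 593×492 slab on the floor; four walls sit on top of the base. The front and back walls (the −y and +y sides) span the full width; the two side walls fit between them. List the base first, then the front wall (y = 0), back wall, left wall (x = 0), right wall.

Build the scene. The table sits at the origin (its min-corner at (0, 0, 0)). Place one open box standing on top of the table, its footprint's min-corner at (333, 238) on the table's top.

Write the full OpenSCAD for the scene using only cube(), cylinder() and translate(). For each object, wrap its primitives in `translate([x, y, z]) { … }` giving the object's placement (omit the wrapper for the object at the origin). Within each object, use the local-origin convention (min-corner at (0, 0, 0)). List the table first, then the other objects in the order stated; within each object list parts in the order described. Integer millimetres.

translate([0, 0, 638]) cube([1041, 773, 50]);
translate([74, 74, 0]) cylinder(h = 638, r = 27);
translate([967, 74, 0]) cylinder(h = 638, r = 27);
translate([74, 699, 0]) cylinder(h = 638, r = 27);
translate([967, 699, 0]) cylinder(h = 638, r = 27);
translate([333, 238, 688]) {
  cube([593, 492, 24]);
  translate([0, 0, 24]) cube([593, 24, 129]);
  translate([0, 468, 24]) cube([593, 24, 129]);
  translate([0, 24, 24]) cube([24, 444, 129]);
  translate([569, 24, 24]) cube([24, 444, 129]);
}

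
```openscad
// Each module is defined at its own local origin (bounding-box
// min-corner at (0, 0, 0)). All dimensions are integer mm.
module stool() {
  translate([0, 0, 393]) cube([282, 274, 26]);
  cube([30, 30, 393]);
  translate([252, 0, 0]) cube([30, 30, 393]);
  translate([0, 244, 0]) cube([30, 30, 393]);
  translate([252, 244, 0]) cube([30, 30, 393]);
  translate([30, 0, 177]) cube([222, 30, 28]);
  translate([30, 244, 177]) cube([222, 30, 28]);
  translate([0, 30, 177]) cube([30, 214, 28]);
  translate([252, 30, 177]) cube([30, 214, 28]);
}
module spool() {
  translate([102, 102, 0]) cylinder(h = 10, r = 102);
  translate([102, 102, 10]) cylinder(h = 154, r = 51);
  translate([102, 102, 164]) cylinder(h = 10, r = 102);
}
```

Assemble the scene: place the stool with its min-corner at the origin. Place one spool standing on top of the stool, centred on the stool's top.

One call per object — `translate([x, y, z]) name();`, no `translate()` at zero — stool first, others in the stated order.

stool();
translate([39, 35, 419]) spool();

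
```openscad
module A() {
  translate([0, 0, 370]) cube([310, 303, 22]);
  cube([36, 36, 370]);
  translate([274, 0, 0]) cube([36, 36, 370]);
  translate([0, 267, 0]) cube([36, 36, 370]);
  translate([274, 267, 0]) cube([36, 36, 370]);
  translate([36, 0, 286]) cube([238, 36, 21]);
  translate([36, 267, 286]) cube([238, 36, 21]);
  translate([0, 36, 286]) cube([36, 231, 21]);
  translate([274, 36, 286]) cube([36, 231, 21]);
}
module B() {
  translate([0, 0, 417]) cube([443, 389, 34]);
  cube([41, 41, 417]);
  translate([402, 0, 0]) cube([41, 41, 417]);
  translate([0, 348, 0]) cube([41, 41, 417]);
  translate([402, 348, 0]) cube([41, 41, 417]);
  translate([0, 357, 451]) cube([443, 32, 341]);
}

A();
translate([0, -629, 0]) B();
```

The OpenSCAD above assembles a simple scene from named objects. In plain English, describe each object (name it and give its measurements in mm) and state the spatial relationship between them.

A is a four-legged stool. The seat is a 310×303×22 mm slab whose top surface is at z = 392 mm; four square legs, each 36×36 mm in cross-section, run from the floor (z = 0) to the underside of the seat, each flush with a corner of the seat. Four stretchers, 36 mm wide and 21 mm tall, connect adjacent legs with their undersides at z = 286 mm, each running between the inner faces of the legs it joins and aligned with the legs' outer faces on the other axis.

B is a chair: 443×389 mm seat, 34 mm thick, top at z = 451 mm, on four 41 mm square corner legs flush with the seat edges. A 32 mm thick backrest slab spans the full seat width, extending 341 mm above the seat top, its back face flush with the seat's +y edge.

The chair is on the floor beside the stool on its −y side.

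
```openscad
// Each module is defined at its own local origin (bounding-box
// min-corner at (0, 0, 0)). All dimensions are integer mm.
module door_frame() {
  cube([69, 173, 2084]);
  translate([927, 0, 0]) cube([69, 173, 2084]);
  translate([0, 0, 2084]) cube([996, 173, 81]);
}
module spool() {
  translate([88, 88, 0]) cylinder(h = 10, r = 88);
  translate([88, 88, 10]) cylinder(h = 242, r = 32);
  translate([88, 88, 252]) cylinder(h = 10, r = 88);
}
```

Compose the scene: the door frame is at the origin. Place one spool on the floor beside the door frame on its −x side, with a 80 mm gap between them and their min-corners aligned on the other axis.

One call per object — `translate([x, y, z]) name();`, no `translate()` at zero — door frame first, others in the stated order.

door_frame();
translate([-256, 0, 0]) spool();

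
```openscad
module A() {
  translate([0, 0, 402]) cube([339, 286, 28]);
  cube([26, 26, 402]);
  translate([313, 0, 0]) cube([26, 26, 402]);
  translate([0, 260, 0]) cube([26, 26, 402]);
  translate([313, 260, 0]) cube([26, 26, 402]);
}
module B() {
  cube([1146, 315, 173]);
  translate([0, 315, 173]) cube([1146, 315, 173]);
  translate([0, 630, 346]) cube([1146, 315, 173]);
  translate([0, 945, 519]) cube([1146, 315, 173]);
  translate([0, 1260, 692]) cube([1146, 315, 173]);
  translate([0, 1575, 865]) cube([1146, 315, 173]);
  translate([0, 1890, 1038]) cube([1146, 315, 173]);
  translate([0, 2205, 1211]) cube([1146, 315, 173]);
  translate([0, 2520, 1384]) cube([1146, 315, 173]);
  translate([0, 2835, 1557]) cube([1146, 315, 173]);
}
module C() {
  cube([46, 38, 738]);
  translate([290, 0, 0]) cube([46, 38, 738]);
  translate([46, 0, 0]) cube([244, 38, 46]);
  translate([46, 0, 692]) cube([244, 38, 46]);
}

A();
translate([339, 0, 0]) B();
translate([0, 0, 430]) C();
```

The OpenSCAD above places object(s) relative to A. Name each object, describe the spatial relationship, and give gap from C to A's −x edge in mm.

The picture frame's min-x is at 0; the stool's min-x is 0; gap = 0 mm.

A is a stool. B is a staircase. C is a picture frame. The staircase is against the stool's +x side, with their −y faces flush. The picture frame is on top of the stool. The gap from the picture frame to the stool's −x edge is 0 mm.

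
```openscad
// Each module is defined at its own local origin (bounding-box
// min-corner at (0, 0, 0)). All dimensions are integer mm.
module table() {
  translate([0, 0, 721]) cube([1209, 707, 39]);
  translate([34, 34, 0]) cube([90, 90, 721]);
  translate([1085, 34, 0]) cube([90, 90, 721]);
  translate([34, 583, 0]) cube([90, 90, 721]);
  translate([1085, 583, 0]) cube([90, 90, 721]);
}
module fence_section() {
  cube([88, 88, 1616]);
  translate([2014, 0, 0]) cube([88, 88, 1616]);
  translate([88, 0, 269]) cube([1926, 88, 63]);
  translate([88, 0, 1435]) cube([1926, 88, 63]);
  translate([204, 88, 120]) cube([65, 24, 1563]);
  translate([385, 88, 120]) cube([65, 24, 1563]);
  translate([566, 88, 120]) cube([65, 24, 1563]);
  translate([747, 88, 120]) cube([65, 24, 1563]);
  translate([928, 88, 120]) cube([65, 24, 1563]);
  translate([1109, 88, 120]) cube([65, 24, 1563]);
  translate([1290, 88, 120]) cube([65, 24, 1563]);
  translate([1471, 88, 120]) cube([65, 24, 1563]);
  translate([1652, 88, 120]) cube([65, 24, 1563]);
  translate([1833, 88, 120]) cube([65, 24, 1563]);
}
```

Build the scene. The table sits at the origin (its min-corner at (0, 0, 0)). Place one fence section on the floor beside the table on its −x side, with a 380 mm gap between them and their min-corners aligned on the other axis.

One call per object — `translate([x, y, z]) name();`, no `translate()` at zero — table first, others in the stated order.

table();
translate([-2482, 0, 0]) fence_section();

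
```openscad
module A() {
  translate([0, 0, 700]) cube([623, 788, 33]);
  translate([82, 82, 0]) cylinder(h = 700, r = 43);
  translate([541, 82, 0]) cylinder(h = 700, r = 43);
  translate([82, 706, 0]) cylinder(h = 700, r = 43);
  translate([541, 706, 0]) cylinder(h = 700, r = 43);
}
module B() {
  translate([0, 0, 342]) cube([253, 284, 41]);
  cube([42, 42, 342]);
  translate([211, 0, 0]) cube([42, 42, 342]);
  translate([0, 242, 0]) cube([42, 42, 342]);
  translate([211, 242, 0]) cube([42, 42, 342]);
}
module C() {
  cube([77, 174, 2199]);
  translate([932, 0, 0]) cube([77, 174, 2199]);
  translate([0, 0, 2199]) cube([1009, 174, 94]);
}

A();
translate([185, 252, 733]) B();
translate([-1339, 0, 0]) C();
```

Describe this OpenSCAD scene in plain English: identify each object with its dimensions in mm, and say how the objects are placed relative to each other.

A is a table with a 623×788 mm rectangular top, 33 mm thick, top surface at z = 733 mm, supported by four round legs of 86 mm diameter, each leg's bounding box inset 39 mm from the nearest pair of top edges, running from the floor.

B is a four-legged stool. The seat is 253×284 mm, 41 mm thick, top at z = 383 mm. It stands on four square legs, each 42×42 mm in cross-section, from z = 0 to the seat underside, each flush with a corner of the seat.

C is a door frame. The clear opening is 855 mm wide and 2199 mm high. Two 77 mm wide jambs, 174 mm deep, stand either side of the opening from the floor to the top of the opening. A 94 mm thick head sits across the top of both jambs, spanning the full outside width of the frame.

The stool is on top of the table, centred. The door frame is on the floor beside the table on its −x side.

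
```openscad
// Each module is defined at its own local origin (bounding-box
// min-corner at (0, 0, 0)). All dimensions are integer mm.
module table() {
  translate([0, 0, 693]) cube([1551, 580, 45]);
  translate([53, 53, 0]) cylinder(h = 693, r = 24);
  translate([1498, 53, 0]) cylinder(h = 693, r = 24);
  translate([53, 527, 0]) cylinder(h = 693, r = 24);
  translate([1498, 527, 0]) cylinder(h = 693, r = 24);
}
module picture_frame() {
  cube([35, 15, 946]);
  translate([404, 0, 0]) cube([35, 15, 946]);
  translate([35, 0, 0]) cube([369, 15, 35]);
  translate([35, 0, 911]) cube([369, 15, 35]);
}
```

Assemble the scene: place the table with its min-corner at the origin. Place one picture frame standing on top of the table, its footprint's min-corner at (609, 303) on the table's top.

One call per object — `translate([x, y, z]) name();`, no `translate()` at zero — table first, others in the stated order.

table();
translate([609, 303, 738]) picture_frame();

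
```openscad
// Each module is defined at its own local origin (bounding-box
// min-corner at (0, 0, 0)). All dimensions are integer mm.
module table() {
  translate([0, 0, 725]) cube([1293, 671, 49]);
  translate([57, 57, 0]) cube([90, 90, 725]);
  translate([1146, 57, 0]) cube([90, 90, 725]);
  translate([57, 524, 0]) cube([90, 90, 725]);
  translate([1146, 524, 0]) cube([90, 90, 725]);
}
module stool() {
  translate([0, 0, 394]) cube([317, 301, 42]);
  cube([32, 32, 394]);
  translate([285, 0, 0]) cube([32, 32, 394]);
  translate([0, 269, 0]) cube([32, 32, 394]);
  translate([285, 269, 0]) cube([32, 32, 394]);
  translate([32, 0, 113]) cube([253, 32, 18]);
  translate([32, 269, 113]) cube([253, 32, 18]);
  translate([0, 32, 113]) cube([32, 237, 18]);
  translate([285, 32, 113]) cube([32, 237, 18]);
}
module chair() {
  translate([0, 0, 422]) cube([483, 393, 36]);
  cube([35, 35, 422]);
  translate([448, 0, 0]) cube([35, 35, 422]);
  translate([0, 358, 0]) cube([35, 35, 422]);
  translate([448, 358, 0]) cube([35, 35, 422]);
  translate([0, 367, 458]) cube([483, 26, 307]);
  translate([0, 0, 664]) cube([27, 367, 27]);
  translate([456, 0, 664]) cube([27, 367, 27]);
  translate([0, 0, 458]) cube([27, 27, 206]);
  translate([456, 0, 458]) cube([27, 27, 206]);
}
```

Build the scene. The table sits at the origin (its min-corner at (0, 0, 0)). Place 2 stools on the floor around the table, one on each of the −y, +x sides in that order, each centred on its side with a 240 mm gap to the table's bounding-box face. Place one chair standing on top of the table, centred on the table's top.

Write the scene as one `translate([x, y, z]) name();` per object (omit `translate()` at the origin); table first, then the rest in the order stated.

table();
translate([488, -541, 0]) stool();
translate([1533, 185, 0]) stool();
translate([405, 139, 774]) chair();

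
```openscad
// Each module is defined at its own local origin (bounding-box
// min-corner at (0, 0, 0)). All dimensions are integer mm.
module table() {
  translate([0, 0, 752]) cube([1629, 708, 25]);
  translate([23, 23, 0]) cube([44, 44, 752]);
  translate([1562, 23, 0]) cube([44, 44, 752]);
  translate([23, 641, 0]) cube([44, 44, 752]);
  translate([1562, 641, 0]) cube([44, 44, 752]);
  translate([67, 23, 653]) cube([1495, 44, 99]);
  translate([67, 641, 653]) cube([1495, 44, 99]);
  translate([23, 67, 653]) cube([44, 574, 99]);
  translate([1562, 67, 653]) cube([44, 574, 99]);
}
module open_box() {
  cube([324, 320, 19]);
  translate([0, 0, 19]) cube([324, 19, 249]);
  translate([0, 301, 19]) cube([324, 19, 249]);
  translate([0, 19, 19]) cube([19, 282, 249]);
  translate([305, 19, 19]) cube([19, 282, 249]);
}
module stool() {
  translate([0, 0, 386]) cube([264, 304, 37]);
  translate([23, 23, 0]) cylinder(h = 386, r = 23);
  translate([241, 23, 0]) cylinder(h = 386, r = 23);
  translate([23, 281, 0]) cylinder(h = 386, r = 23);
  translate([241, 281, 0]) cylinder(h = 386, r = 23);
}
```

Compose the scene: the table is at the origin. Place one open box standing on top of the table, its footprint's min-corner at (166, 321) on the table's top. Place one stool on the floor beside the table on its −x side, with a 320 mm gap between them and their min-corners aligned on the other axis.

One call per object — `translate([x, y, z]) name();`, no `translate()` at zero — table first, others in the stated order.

table();
translate([166, 321, 777]) open_box();
translate([-584, 0, 0]) stool();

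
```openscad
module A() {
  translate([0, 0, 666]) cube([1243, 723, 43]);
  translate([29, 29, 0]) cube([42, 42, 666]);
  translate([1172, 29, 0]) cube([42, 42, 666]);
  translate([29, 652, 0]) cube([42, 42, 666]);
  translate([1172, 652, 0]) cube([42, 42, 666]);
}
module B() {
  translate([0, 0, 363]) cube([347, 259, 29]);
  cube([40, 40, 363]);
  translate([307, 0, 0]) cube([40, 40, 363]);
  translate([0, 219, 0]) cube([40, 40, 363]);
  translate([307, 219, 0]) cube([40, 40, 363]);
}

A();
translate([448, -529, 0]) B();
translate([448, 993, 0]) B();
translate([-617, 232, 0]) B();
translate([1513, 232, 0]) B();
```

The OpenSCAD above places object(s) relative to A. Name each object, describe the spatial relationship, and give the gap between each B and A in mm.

Each stool's nearest face is 270 mm from the table's bounding box.

A is a table. B is a stool. Four stools sit around the table at the −y, +y, −x, +x sides. The gap between each stool and the table is 270 mm.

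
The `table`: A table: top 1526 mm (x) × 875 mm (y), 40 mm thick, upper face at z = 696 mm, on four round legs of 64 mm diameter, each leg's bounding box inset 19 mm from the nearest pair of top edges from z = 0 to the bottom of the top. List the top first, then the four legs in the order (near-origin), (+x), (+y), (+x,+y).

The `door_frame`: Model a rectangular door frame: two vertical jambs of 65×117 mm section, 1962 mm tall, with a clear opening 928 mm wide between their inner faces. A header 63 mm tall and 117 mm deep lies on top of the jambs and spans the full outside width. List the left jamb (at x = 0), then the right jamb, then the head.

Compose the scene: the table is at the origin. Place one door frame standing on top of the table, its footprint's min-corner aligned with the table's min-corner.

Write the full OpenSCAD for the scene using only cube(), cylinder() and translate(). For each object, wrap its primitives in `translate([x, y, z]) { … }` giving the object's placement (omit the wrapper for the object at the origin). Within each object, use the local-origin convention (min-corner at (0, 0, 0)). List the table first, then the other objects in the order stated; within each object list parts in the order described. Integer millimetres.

translate([0, 0, 656]) cube([1526, 875, 40]);
translate([51, 51, 0]) cylinder(h = 656, r = 32);
translate([1475, 51, 0]) cylinder(h = 656, r = 32);
translate([51, 824, 0]) cylinder(h = 656, r = 32);
translate([1475, 824, 0]) cylinder(h = 656, r = 32);
translate([0, 0, 696]) {
  cube([65, 117, 1962]);
  translate([993, 0, 0]) cube([65, 117, 1962]);
  translate([0, 0, 1962]) cube([1058, 117, 63]);
}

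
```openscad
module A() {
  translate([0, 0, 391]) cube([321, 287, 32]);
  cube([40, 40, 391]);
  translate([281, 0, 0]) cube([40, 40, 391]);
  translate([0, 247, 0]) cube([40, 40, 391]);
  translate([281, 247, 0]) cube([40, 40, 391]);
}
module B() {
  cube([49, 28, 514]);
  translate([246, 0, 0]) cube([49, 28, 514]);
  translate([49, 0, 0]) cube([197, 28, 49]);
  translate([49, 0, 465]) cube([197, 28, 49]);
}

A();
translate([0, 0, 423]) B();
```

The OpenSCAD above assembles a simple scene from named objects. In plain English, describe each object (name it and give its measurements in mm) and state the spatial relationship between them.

A is a four-legged stool. The seat is a 321×287×32 mm slab whose top surface is at z = 423 mm; four square legs, each 40×40 mm in cross-section, run from the floor (z = 0) to the underside of the seat, each flush with a corner of the seat.

B is a rectangular picture frame lying in the x–z plane (depth along y). The opening is 197 mm wide (x) by 416 mm tall (z), surrounded by a border 49 mm wide on all four sides. The frame is 28 mm deep and is made of two full-height vertical stiles with two horizontal rails fitted between them.

The picture frame is on top of the stool.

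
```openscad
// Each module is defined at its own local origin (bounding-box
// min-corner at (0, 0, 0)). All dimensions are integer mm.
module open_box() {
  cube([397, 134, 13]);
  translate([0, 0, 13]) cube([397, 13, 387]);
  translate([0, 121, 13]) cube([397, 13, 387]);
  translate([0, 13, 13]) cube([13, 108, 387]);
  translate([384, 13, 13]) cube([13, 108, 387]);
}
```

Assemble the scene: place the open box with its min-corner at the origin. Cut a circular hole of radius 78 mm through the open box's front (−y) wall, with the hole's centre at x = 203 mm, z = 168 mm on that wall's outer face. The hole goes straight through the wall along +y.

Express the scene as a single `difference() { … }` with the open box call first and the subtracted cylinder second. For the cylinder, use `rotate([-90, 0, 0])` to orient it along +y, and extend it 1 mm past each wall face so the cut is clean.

difference() {
  open_box();
  translate([203, -1, 168]) rotate([-90, 0, 0]) cylinder(h = 15, r = 78);
}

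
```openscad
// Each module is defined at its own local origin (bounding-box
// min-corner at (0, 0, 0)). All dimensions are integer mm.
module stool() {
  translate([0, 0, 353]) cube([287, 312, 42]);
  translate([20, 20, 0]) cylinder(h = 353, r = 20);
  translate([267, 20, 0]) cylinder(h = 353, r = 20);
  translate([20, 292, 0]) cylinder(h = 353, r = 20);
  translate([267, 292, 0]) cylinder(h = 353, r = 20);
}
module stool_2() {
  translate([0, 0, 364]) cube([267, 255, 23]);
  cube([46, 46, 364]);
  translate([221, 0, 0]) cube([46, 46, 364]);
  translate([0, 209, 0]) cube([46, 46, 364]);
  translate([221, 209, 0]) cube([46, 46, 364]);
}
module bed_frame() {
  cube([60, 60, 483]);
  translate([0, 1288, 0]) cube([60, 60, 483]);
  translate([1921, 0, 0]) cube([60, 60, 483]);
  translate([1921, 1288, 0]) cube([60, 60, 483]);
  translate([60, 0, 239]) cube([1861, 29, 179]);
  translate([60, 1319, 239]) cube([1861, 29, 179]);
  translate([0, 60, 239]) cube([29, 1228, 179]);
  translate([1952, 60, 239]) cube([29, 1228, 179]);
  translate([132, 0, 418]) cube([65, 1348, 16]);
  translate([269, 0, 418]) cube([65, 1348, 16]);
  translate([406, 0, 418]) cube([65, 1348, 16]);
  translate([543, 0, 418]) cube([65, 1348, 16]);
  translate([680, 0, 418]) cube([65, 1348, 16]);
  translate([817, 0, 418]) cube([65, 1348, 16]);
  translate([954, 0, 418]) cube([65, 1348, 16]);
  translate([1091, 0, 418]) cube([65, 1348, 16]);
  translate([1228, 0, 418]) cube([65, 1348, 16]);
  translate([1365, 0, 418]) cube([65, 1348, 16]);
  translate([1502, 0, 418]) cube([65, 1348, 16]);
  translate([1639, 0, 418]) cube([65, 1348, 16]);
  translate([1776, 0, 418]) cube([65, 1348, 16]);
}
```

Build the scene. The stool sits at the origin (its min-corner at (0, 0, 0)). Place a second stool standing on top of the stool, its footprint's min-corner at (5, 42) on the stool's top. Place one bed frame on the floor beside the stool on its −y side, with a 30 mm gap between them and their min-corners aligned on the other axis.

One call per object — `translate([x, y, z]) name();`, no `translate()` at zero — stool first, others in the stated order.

stool();
translate([5, 42, 395]) stool_2();
translate([0, -1378, 0]) bed_frame();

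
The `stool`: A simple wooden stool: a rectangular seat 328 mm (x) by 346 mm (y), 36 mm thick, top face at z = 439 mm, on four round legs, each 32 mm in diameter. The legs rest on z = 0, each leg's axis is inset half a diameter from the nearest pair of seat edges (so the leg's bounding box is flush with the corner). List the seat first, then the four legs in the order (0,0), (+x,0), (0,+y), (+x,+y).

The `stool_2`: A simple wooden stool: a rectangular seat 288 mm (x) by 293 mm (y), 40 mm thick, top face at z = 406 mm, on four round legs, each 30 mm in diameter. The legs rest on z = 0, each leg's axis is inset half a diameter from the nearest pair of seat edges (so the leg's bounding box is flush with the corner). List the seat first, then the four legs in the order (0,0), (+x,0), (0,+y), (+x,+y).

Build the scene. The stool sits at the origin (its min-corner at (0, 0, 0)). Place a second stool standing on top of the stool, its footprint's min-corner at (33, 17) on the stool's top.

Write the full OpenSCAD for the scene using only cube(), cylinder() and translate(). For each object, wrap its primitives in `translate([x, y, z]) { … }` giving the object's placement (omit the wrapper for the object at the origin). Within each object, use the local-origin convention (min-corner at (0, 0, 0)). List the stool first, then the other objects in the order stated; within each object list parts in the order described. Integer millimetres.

translate([0, 0, 403]) cube([328, 346, 36]);
translate([16, 16, 0]) cylinder(h = 403, r = 16);
translate([312, 16, 0]) cylinder(h = 403, r = 16);
translate([16, 330, 0]) cylinder(h = 403, r = 16);
translate([312, 330, 0]) cylinder(h = 403, r = 16);
translate([33, 17, 439]) {
  translate([0, 0, 366]) cube([288, 293, 40]);
  translate([15, 15, 0]) cylinder(h = 366, r = 15);
  translate([273, 15, 0]) cylinder(h = 366, r = 15);
  translate([15, 278, 0]) cylinder(h = 366, r = 15);
  translate([273, 278, 0]) cylinder(h = 366, r = 15);
}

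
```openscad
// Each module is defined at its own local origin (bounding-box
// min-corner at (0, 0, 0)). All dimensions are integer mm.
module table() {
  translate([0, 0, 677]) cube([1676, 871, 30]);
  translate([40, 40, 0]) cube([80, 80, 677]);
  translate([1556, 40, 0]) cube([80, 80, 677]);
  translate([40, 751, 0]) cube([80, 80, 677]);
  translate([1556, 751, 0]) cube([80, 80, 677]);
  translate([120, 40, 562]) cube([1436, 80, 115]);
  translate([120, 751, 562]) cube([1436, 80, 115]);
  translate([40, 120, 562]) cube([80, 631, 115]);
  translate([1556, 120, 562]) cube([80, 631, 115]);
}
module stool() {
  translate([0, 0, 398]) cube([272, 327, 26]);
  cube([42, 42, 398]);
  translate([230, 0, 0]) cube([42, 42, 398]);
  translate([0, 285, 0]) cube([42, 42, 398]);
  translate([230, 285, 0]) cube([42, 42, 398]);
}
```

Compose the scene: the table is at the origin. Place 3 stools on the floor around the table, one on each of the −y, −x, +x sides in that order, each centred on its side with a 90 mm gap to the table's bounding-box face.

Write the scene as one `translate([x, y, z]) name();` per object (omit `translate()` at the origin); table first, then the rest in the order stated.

table();
translate([702, -417, 0]) stool();
translate([-362, 272, 0]) stool();
translate([1766, 272, 0]) stool();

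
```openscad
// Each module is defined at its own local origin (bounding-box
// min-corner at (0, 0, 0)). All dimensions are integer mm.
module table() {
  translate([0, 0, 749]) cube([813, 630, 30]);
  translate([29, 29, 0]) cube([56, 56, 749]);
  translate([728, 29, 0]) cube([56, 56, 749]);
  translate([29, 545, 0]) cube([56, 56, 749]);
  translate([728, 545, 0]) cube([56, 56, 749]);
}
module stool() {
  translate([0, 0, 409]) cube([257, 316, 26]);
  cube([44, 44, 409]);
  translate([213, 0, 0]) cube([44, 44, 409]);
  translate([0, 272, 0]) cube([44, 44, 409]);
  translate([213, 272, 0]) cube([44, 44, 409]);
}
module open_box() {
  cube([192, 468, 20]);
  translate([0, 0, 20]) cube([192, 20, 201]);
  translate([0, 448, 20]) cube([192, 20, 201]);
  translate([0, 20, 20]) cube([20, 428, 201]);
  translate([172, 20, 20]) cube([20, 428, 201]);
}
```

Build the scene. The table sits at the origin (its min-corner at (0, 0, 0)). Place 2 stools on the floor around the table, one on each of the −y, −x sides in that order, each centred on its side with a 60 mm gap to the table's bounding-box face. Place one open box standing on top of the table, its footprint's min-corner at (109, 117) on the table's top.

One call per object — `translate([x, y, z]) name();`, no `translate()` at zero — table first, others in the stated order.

table();
translate([278, -376, 0]) stool();
translate([-317, 157, 0]) stool();
translate([109, 117, 779]) open_box();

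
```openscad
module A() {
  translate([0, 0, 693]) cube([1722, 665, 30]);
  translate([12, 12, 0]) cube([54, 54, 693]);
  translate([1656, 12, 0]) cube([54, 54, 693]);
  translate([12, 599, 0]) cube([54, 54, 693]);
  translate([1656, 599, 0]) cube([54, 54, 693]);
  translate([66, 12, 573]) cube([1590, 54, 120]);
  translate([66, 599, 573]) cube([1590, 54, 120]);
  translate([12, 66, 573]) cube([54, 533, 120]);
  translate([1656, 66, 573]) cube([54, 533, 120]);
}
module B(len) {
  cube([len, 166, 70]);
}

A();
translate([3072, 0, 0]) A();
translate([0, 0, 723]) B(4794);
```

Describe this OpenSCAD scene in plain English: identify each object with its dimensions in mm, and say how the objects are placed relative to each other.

A is a table with a 1722×665 mm rectangular top, 30 mm thick, top surface at z = 723 mm, supported by four 54×54 mm square legs, each inset 12 mm from the nearest pair of top edges, running from the floor. Four apron rails, 54 mm thick and 120 mm tall, run between adjacent legs with their top edges flush with the underside of the top and their outer faces flush with the legs' outer faces.

B is a rectangular beam 4794 mm long (x), 166 mm deep (y), 70 mm thick (z).

The beam spans the tops of two tables placed 1350 mm apart, resting at z = 723 mm.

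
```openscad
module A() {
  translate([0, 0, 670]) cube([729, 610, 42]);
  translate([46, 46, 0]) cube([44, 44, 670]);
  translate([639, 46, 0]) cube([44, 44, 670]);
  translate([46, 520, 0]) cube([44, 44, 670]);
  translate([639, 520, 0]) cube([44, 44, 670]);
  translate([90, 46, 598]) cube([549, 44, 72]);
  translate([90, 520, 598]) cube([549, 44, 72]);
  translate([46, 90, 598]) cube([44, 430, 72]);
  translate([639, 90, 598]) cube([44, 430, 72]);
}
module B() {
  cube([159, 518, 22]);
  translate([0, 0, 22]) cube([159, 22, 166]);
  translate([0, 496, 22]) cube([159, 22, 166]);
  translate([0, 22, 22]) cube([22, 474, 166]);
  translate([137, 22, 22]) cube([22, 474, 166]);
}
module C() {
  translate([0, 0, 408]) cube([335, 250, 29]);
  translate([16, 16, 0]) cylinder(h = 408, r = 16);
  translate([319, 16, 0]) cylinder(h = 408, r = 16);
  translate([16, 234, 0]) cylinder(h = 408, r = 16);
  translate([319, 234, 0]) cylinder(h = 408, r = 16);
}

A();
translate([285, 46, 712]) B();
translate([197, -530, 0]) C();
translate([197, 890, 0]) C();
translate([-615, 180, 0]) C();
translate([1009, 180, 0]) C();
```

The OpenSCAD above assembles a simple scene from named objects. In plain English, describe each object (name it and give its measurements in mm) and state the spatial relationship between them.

A is a table: top 729 mm (x) × 610 mm (y), 42 mm thick, upper face at z = 712 mm, on four 44×44 mm square legs, each inset 46 mm from the nearest pair of top edges, running from z = 0 to the bottom of the top. Four apron rails, 44 mm thick and 72 mm tall, run between adjacent legs with their top edges flush with the underside of the top and their outer faces flush with the legs' outer faces.

B is an open storage box with external size 159×518×188 mm and wall thickness 22 mm (the base is also 22 mm thick). The base covers the whole footprint; the four walls stand on the base, with the y-facing walls full-width and the x-facing walls fitting between their inner faces.

C is a simple wooden stool: a rectangular seat 335 mm (x) by 250 mm (y), 29 mm thick, top face at z = 437 mm, on four round legs, each 32 mm in diameter. The legs rest on z = 0, each leg's axis is inset half a diameter from the nearest pair of seat edges (so the leg's bounding box is flush with the corner).

The open box is on top of the table, centred. Four stools sit around the table at the −y, +y, −x, +x sides.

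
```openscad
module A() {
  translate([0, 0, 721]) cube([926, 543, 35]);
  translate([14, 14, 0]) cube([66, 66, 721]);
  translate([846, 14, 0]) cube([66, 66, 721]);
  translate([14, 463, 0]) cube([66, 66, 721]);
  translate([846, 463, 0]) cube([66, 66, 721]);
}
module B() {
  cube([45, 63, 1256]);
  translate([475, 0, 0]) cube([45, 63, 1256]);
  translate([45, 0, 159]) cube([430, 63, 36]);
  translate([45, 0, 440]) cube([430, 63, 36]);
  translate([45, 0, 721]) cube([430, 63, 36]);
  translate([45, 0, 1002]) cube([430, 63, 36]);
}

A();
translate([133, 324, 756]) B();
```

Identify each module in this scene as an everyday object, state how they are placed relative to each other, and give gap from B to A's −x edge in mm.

A is a table. B is a ladder. The ladder is on top of the table. The gap from the ladder to the table's −x edge is 133 mm.

The ladder's min-x is at 133; the table's min-x is 0; gap = 133 mm.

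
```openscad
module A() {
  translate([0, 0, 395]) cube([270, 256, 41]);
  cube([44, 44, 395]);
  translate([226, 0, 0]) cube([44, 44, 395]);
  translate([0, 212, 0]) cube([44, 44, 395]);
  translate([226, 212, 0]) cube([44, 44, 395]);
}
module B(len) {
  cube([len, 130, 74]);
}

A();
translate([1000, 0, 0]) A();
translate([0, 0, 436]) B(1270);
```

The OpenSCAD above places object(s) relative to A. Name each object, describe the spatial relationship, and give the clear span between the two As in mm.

A is a stool. B is a beam. A beam spans the tops of two stools. The clear span between the two stools is 730 mm.

Second stool starts at x = 1000; first ends at x = 270; clear span = 1000 − 270 = 730 mm.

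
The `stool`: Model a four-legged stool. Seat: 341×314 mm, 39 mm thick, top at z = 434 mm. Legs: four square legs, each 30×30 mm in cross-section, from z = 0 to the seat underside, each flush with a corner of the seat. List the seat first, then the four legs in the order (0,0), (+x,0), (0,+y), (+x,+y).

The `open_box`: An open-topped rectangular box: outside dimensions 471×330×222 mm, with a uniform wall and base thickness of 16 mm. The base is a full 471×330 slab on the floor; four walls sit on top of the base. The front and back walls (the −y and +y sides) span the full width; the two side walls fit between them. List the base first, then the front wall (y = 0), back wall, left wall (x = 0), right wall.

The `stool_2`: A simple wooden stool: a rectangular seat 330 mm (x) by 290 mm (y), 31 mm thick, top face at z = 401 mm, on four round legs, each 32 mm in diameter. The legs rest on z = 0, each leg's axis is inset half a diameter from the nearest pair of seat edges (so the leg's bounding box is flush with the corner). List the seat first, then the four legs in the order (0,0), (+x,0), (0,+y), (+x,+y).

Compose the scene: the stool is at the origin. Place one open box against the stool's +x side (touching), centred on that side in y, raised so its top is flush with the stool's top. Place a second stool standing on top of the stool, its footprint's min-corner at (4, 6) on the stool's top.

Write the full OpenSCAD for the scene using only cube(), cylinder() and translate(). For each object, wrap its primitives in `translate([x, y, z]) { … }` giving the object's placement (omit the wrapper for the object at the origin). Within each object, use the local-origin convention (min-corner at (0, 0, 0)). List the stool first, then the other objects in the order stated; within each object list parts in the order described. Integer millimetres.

translate([0, 0, 395]) cube([341, 314, 39]);
cube([30, 30, 395]);
translate([311, 0, 0]) cube([30, 30, 395]);
translate([0, 284, 0]) cube([30, 30, 395]);
translate([311, 284, 0]) cube([30, 30, 395]);
translate([341, -8, 212]) {
  cube([471, 330, 16]);
  translate([0, 0, 16]) cube([471, 16, 206]);
  translate([0, 314, 16]) cube([471, 16, 206]);
  translate([0, 16, 16]) cube([16, 298, 206]);
  translate([455, 16, 16]) cube([16, 298, 206]);
}
translate([4, 6, 434]) {
  translate([0, 0, 370]) cube([330, 290, 31]);
  translate([16, 16, 0]) cylinder(h = 370, r = 16);
  translate([314, 16, 0]) cylinder(h = 370, r = 16);
  translate([16, 274, 0]) cylinder(h = 370, r = 16);
  translate([314, 274, 0]) cylinder(h = 370, r = 16);
}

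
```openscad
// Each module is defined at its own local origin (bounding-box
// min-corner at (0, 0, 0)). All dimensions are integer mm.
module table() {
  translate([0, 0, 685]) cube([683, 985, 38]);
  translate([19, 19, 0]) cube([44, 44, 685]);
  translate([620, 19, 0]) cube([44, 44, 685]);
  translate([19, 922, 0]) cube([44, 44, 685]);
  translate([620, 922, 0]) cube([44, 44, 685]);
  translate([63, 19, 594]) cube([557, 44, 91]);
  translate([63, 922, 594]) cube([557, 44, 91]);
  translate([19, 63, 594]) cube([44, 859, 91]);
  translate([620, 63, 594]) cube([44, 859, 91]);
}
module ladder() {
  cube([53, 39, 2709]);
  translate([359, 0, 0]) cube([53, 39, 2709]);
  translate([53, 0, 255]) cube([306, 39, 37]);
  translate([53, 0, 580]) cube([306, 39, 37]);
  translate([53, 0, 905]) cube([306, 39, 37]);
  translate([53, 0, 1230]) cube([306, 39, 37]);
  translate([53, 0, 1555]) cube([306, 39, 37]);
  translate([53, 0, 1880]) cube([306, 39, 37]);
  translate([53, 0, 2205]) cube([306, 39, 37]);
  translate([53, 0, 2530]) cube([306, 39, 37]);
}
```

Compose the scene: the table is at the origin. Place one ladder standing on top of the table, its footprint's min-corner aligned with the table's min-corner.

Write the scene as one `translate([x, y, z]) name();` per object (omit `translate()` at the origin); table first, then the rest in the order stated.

table();
translate([0, 0, 723]) ladder();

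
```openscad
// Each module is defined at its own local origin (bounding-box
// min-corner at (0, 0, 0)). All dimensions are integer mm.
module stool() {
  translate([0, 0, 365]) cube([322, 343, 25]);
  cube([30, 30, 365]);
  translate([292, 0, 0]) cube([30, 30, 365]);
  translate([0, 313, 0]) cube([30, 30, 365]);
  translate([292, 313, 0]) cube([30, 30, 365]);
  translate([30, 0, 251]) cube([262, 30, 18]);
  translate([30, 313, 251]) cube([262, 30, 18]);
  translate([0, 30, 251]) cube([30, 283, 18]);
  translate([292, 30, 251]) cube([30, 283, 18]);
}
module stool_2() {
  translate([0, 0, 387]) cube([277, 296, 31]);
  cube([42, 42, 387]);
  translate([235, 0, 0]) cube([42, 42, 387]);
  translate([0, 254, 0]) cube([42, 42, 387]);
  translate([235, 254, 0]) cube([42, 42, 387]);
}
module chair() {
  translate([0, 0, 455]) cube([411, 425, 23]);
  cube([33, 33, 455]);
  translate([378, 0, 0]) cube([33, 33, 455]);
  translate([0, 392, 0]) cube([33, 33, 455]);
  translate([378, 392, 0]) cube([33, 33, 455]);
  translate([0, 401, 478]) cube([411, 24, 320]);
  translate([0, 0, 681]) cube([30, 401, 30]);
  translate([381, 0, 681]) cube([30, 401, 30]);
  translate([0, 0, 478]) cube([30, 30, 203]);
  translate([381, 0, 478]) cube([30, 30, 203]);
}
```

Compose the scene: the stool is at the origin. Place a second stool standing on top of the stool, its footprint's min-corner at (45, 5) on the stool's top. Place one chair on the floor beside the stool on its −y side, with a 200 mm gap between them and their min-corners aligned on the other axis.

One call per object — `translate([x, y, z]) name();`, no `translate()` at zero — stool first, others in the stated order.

stool();
translate([45, 5, 390]) stool_2();
translate([0, -625, 0]) chair();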